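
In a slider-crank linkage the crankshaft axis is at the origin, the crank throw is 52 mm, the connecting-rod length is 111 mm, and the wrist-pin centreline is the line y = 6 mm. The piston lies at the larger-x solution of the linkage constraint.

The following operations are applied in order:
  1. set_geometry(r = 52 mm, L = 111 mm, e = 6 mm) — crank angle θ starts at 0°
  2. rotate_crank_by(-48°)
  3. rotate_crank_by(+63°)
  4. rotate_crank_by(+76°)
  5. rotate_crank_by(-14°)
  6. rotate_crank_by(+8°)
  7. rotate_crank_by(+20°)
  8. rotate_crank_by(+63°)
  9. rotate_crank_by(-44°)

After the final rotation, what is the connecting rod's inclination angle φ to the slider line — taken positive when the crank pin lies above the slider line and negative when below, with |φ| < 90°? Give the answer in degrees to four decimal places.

19.5314

set_geometry: r = 52 mm, L = 111 mm, e = 6 mm; θ ← 0°
rotate_crank_by(-48°): θ ← 0° -48° = -48°
rotate_crank_by(+63°): θ ← -48° +63° = 15°
rotate_crank_by(+76°): θ ← 15° +76° = 91°
rotate_crank_by(-14°): θ ← 91° -14° = 77°
rotate_crank_by(+8°): θ ← 77° +8° = 85°
rotate_crank_by(+20°): θ ← 85° +20° = 105°
rotate_crank_by(+63°): θ ← 105° +63° = 168°
rotate_crank_by(-44°): θ ← 168° -44° = 124°
crank pin P = (r cos θ, r sin θ) = (-29.078031, 43.109954)
h = r sin θ − e = 43.109954 − 6 = 37.109954
sin φ = h / L = 37.109954 / 111 = 0.33432391
φ = arcsin(0.33432391) = 19.531430°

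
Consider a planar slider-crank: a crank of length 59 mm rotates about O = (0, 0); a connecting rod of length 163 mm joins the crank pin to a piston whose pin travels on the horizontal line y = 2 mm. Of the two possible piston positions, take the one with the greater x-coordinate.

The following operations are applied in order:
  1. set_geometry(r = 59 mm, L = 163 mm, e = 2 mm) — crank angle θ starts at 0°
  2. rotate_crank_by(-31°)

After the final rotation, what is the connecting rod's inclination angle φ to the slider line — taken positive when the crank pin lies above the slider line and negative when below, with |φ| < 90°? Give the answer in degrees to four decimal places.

set_geometry: r = 59 mm, L = 163 mm, e = 2 mm; θ ← 0°
rotate_crank_by(-31°): θ ← 0° -31° = -31°
crank pin P = (r cos θ, r sin θ) = (50.572871, -30.387246)
h = r sin θ − e = -30.387246 − 2 = -32.387246
sin φ = h / L = -32.387246 / 163 = -0.19869476
φ = arcsin(-0.19869476) = -11.460643°

-11.4606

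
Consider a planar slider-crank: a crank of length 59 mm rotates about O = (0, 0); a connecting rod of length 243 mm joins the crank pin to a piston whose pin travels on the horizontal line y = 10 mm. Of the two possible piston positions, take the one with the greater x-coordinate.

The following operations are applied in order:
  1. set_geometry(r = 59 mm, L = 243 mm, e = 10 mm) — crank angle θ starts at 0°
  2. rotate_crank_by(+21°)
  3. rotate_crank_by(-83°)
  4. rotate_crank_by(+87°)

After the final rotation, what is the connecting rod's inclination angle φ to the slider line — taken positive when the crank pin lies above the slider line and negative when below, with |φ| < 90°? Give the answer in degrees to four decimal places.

3.5235

set_geometry: r = 59 mm, L = 243 mm, e = 10 mm; θ ← 0°
rotate_crank_by(+21°): θ ← 0° +21° = 21°
rotate_crank_by(-83°): θ ← 21° -83° = -62°
rotate_crank_by(+87°): θ ← -62° +87° = 25°
crank pin P = (r cos θ, r sin θ) = (53.472159, 24.934477)
h = r sin θ − e = 24.934477 − 10 = 14.934477
sin φ = h / L = 14.934477 / 243 = 0.06145875
φ = arcsin(0.06145875) = 3.523548°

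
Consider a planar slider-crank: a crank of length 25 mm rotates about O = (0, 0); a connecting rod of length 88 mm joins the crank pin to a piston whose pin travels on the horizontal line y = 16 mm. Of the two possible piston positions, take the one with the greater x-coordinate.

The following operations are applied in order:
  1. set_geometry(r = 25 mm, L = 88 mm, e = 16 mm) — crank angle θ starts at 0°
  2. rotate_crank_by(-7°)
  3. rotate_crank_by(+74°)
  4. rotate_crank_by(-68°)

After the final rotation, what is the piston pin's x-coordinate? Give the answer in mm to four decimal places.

set_geometry: r = 25 mm, L = 88 mm, e = 16 mm; θ ← 0°
rotate_crank_by(-7°): θ ← 0° -7° = -7°
rotate_crank_by(+74°): θ ← -7° +74° = 67°
rotate_crank_by(-68°): θ ← 67° -68° = -1°
crank pin P = (r cos θ, r sin θ) = (24.996192, -0.436310)
h = r sin θ − e = -0.436310 − 16 = -16.436310
x = r cos θ + √(L² − h²) = 24.996192 + √(7744.0 − 270.1523) = 24.996192 + 86.451418 = 111.447611

111.4476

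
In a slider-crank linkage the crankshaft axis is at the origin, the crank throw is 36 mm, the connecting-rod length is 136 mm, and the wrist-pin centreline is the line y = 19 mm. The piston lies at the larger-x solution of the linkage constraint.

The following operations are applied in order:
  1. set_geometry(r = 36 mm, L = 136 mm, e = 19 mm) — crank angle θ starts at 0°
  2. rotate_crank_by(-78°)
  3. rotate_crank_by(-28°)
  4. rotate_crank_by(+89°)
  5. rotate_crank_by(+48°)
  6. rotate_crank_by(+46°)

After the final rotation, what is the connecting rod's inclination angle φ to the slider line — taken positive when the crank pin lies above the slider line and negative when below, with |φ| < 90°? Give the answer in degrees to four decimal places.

6.7891

set_geometry: r = 36 mm, L = 136 mm, e = 19 mm; θ ← 0°
rotate_crank_by(-78°): θ ← 0° -78° = -78°
rotate_crank_by(-28°): θ ← -78° -28° = -106°
rotate_crank_by(+89°): θ ← -106° +89° = -17°
rotate_crank_by(+48°): θ ← -17° +48° = 31°
rotate_crank_by(+46°): θ ← 31° +46° = 77°
crank pin P = (r cos θ, r sin θ) = (8.098238, 35.077322)
h = r sin θ − e = 35.077322 − 19 = 16.077322
sin φ = h / L = 16.077322 / 136 = 0.11821561
φ = arcsin(0.11821561) = 6.789131°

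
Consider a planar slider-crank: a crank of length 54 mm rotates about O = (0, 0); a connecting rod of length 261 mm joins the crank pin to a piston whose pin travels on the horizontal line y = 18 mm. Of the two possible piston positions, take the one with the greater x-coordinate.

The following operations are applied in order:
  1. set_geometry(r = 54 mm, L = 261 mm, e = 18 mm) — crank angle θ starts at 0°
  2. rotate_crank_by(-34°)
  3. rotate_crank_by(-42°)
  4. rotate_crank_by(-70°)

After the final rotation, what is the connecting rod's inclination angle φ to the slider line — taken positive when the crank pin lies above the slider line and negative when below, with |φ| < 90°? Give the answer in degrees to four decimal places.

set_geometry: r = 54 mm, L = 261 mm, e = 18 mm; θ ← 0°
rotate_crank_by(-34°): θ ← 0° -34° = -34°
rotate_crank_by(-42°): θ ← -34° -42° = -76°
rotate_crank_by(-70°): θ ← -76° -70° = -146°
crank pin P = (r cos θ, r sin θ) = (-44.768029, -30.196417)
h = r sin θ − e = -30.196417 − 18 = -48.196417
sin φ = h / L = -48.196417 / 261 = -0.18466060
φ = arcsin(-0.18466060) = -10.641345°

-10.6413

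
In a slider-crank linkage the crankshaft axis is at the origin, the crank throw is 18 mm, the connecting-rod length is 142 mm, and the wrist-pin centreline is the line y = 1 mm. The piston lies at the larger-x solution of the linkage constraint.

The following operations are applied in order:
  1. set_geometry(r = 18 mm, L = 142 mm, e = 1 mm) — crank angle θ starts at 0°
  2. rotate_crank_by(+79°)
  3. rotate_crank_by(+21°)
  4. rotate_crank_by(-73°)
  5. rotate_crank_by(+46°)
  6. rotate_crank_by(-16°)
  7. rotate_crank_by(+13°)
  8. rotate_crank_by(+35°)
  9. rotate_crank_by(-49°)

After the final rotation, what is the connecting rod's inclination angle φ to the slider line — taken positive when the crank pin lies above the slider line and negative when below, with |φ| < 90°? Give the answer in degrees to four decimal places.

set_geometry: r = 18 mm, L = 142 mm, e = 1 mm; θ ← 0°
rotate_crank_by(+79°): θ ← 0° +79° = 79°
rotate_crank_by(+21°): θ ← 79° +21° = 100°
rotate_crank_by(-73°): θ ← 100° -73° = 27°
rotate_crank_by(+46°): θ ← 27° +46° = 73°
rotate_crank_by(-16°): θ ← 73° -16° = 57°
rotate_crank_by(+13°): θ ← 57° +13° = 70°
rotate_crank_by(+35°): θ ← 70° +35° = 105°
rotate_crank_by(-49°): θ ← 105° -49° = 56°
crank pin P = (r cos θ, r sin θ) = (10.065472, 14.922676)
h = r sin θ − e = 14.922676 − 1 = 13.922676
sin φ = h / L = 13.922676 / 142 = 0.09804702
φ = arcsin(0.09804702) = 5.626720°

5.6267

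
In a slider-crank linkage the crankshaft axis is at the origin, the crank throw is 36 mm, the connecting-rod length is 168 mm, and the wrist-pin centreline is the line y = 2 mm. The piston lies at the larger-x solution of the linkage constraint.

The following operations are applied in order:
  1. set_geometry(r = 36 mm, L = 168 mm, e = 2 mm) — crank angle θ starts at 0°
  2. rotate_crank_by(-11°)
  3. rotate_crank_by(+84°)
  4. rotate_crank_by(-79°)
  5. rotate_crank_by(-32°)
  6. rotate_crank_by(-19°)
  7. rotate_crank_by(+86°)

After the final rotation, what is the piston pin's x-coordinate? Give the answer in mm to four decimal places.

set_geometry: r = 36 mm, L = 168 mm, e = 2 mm; θ ← 0°
rotate_crank_by(-11°): θ ← 0° -11° = -11°
rotate_crank_by(+84°): θ ← -11° +84° = 73°
rotate_crank_by(-79°): θ ← 73° -79° = -6°
rotate_crank_by(-32°): θ ← -6° -32° = -38°
rotate_crank_by(-19°): θ ← -38° -19° = -57°
rotate_crank_by(+86°): θ ← -57° +86° = 29°
crank pin P = (r cos θ, r sin θ) = (31.486309, 17.453146)
h = r sin θ − e = 17.453146 − 2 = 15.453146
x = r cos θ + √(L² − h²) = 31.486309 + √(28224.0 − 238.7997) = 31.486309 + 167.287777 = 198.774086

198.7741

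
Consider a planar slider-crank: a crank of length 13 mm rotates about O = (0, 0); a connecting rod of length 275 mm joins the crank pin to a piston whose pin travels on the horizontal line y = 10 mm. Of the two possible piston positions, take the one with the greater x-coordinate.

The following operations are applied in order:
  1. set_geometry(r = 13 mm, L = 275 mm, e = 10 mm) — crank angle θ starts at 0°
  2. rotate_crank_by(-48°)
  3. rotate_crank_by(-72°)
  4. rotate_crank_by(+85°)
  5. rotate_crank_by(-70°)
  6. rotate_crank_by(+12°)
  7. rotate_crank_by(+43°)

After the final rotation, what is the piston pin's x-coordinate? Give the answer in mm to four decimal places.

282.6310

set_geometry: r = 13 mm, L = 275 mm, e = 10 mm; θ ← 0°
rotate_crank_by(-48°): θ ← 0° -48° = -48°
rotate_crank_by(-72°): θ ← -48° -72° = -120°
rotate_crank_by(+85°): θ ← -120° +85° = -35°
rotate_crank_by(-70°): θ ← -35° -70° = -105°
rotate_crank_by(+12°): θ ← -105° +12° = -93°
rotate_crank_by(+43°): θ ← -93° +43° = -50°
crank pin P = (r cos θ, r sin θ) = (8.356239, -9.958578)
h = r sin θ − e = -9.958578 − 10 = -19.958578
x = r cos θ + √(L² − h²) = 8.356239 + √(75625.0 − 398.3448) = 8.356239 + 274.274780 = 282.631019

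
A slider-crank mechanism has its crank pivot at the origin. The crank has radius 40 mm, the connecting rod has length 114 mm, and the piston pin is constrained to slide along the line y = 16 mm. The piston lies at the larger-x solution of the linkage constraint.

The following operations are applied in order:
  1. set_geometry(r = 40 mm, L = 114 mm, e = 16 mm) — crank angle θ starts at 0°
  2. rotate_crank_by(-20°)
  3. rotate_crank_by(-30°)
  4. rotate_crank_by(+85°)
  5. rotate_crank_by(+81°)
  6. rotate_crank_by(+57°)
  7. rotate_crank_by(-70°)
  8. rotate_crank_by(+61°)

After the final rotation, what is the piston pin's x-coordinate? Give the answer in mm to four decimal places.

set_geometry: r = 40 mm, L = 114 mm, e = 16 mm; θ ← 0°
rotate_crank_by(-20°): θ ← 0° -20° = -20°
rotate_crank_by(-30°): θ ← -20° -30° = -50°
rotate_crank_by(+85°): θ ← -50° +85° = 35°
rotate_crank_by(+81°): θ ← 35° +81° = 116°
rotate_crank_by(+57°): θ ← 116° +57° = 173°
rotate_crank_by(-70°): θ ← 173° -70° = 103°
rotate_crank_by(+61°): θ ← 103° +61° = 164°
crank pin P = (r cos θ, r sin θ) = (-38.450468, 11.025494)
h = r sin θ − e = 11.025494 − 16 = -4.974506
x = r cos θ + √(L² − h²) = -38.450468 + √(12996.0 − 24.7457) = -38.450468 + 113.891414 = 75.440947

75.4409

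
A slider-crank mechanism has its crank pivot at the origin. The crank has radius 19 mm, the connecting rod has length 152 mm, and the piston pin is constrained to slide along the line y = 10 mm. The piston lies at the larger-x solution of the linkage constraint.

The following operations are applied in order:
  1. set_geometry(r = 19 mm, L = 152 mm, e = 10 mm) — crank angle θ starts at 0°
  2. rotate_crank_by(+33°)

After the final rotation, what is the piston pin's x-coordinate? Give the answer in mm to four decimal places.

167.9343

set_geometry: r = 19 mm, L = 152 mm, e = 10 mm; θ ← 0°
rotate_crank_by(+33°): θ ← 0° +33° = 33°
crank pin P = (r cos θ, r sin θ) = (15.934741, 10.348142)
h = r sin θ − e = 10.348142 − 10 = 0.348142
x = r cos θ + √(L² − h²) = 15.934741 + √(23104.0 − 0.1212) = 15.934741 + 151.999601 = 167.934342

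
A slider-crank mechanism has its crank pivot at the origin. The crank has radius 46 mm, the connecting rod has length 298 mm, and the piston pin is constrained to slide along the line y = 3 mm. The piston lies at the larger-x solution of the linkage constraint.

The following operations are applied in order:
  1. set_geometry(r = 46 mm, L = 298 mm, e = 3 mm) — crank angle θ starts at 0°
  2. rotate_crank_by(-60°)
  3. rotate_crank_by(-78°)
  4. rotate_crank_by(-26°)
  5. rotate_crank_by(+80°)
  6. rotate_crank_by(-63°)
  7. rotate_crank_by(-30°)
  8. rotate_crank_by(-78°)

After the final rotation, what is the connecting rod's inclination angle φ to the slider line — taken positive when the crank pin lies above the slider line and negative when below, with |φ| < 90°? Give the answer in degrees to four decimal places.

set_geometry: r = 46 mm, L = 298 mm, e = 3 mm; θ ← 0°
rotate_crank_by(-60°): θ ← 0° -60° = -60°
rotate_crank_by(-78°): θ ← -60° -78° = -138°
rotate_crank_by(-26°): θ ← -138° -26° = -164°
rotate_crank_by(+80°): θ ← -164° +80° = -84°
rotate_crank_by(-63°): θ ← -84° -63° = -147°
rotate_crank_by(-30°): θ ← -147° -30° = -177°
rotate_crank_by(-78°): θ ← -177° -78° = -255°
crank pin P = (r cos θ, r sin θ) = (-11.905676, 44.432588)
h = r sin θ − e = 44.432588 − 3 = 41.432588
sin φ = h / L = 41.432588 / 298 = 0.13903553
φ = arcsin(0.13903553) = 7.992040°

7.9920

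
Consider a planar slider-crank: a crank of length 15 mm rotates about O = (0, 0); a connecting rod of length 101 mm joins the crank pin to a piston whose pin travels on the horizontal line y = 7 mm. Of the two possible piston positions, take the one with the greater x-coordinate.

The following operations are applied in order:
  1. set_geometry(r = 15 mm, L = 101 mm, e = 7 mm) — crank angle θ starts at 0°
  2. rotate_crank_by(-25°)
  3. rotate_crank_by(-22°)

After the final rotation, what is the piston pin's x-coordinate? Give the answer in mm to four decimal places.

set_geometry: r = 15 mm, L = 101 mm, e = 7 mm; θ ← 0°
rotate_crank_by(-25°): θ ← 0° -25° = -25°
rotate_crank_by(-22°): θ ← -25° -22° = -47°
crank pin P = (r cos θ, r sin θ) = (10.229975, -10.970306)
h = r sin θ − e = -10.970306 − 7 = -17.970306
x = r cos θ + √(L² − h²) = 10.229975 + √(10201.0 − 322.9319) = 10.229975 + 99.388471 = 109.618446

109.6184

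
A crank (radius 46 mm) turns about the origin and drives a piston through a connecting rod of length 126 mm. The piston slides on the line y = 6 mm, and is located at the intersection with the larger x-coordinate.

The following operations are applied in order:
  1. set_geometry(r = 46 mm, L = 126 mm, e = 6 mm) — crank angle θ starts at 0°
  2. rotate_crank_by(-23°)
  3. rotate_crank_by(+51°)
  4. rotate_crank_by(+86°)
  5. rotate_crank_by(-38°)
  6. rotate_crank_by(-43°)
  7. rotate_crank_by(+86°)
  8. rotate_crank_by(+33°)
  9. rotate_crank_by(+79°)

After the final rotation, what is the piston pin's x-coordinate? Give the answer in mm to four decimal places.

89.9337

set_geometry: r = 46 mm, L = 126 mm, e = 6 mm; θ ← 0°
rotate_crank_by(-23°): θ ← 0° -23° = -23°
rotate_crank_by(+51°): θ ← -23° +51° = 28°
rotate_crank_by(+86°): θ ← 28° +86° = 114°
rotate_crank_by(-38°): θ ← 114° -38° = 76°
rotate_crank_by(-43°): θ ← 76° -43° = 33°
rotate_crank_by(+86°): θ ← 33° +86° = 119°
rotate_crank_by(+33°): θ ← 119° +33° = 152°
rotate_crank_by(+79°): θ ← 152° +79° = 231°
crank pin P = (r cos θ, r sin θ) = (-28.948738, -35.748714)
h = r sin θ − e = -35.748714 − 6 = -41.748714
x = r cos θ + √(L² − h²) = -28.948738 + √(15876.0 − 1742.9551) = -28.948738 + 118.882483 = 89.933745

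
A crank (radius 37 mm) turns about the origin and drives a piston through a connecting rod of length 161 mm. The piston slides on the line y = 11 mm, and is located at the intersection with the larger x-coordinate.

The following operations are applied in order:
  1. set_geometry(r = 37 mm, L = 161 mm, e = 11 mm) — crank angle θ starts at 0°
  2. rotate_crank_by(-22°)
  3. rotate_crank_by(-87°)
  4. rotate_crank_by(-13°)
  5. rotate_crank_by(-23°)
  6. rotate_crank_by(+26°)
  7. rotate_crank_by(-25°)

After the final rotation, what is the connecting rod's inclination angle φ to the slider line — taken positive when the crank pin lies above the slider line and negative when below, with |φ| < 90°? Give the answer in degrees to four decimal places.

set_geometry: r = 37 mm, L = 161 mm, e = 11 mm; θ ← 0°
rotate_crank_by(-22°): θ ← 0° -22° = -22°
rotate_crank_by(-87°): θ ← -22° -87° = -109°
rotate_crank_by(-13°): θ ← -109° -13° = -122°
rotate_crank_by(-23°): θ ← -122° -23° = -145°
rotate_crank_by(+26°): θ ← -145° +26° = -119°
rotate_crank_by(-25°): θ ← -119° -25° = -144°
crank pin P = (r cos θ, r sin θ) = (-29.933629, -21.748054)
h = r sin θ − e = -21.748054 − 11 = -32.748054
sin φ = h / L = -32.748054 / 161 = -0.20340406
φ = arcsin(-0.20340406) = -11.736090°

-11.7361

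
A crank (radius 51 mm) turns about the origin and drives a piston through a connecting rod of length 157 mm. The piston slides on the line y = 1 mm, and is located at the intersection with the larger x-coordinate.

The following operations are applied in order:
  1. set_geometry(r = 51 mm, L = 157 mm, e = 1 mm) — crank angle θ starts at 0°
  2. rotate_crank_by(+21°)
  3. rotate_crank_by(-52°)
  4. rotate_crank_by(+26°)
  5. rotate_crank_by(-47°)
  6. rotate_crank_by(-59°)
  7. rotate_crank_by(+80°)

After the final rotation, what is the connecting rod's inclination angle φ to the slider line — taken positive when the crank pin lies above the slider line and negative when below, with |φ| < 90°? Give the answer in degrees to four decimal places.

-10.0015

set_geometry: r = 51 mm, L = 157 mm, e = 1 mm; θ ← 0°
rotate_crank_by(+21°): θ ← 0° +21° = 21°
rotate_crank_by(-52°): θ ← 21° -52° = -31°
rotate_crank_by(+26°): θ ← -31° +26° = -5°
rotate_crank_by(-47°): θ ← -5° -47° = -52°
rotate_crank_by(-59°): θ ← -52° -59° = -111°
rotate_crank_by(+80°): θ ← -111° +80° = -31°
crank pin P = (r cos θ, r sin θ) = (43.715532, -26.266942)
h = r sin θ − e = -26.266942 − 1 = -27.266942
sin φ = h / L = -27.266942 / 157 = -0.17367479
φ = arcsin(-0.17367479) = -10.001548°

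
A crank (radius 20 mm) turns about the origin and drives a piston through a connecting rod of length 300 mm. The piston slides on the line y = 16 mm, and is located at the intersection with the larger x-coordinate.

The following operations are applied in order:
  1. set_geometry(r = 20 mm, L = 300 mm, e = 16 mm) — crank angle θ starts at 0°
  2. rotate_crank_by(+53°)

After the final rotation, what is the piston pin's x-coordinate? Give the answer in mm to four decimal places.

312.0363

set_geometry: r = 20 mm, L = 300 mm, e = 16 mm; θ ← 0°
rotate_crank_by(+53°): θ ← 0° +53° = 53°
crank pin P = (r cos θ, r sin θ) = (12.036300, 15.972710)
h = r sin θ − e = 15.972710 − 16 = -0.027290
x = r cos θ + √(L² − h²) = 12.036300 + √(90000.0 − 0.0007) = 12.036300 + 299.999999 = 312.036299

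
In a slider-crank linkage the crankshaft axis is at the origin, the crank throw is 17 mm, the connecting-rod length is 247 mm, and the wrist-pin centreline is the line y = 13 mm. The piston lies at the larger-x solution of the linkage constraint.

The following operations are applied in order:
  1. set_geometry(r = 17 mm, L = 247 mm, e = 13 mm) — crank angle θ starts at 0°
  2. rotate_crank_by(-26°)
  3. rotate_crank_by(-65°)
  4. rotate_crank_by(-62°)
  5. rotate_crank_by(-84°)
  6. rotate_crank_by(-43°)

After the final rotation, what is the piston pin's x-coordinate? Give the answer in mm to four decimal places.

249.9237

set_geometry: r = 17 mm, L = 247 mm, e = 13 mm; θ ← 0°
rotate_crank_by(-26°): θ ← 0° -26° = -26°
rotate_crank_by(-65°): θ ← -26° -65° = -91°
rotate_crank_by(-62°): θ ← -91° -62° = -153°
rotate_crank_by(-84°): θ ← -153° -84° = -237°
rotate_crank_by(-43°): θ ← -237° -43° = -280°
crank pin P = (r cos θ, r sin θ) = (2.952019, 16.741732)
h = r sin θ − e = 16.741732 − 13 = 3.741732
x = r cos θ + √(L² − h²) = 2.952019 + √(61009.0 − 14.0006) = 2.952019 + 246.971657 = 249.923676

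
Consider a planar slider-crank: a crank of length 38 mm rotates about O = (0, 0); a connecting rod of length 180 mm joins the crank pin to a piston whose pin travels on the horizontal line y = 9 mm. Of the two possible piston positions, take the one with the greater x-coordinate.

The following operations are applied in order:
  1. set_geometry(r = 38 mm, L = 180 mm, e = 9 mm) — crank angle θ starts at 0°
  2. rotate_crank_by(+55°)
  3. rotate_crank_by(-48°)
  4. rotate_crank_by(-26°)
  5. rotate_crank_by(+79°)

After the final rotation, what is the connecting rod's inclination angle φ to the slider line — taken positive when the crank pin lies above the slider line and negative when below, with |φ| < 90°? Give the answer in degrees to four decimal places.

set_geometry: r = 38 mm, L = 180 mm, e = 9 mm; θ ← 0°
rotate_crank_by(+55°): θ ← 0° +55° = 55°
rotate_crank_by(-48°): θ ← 55° -48° = 7°
rotate_crank_by(-26°): θ ← 7° -26° = -19°
rotate_crank_by(+79°): θ ← -19° +79° = 60°
crank pin P = (r cos θ, r sin θ) = (19.000000, 32.908965)
h = r sin θ − e = 32.908965 − 9 = 23.908965
sin φ = h / L = 23.908965 / 180 = 0.13282759
φ = arcsin(0.13282759) = 7.633018°

7.6330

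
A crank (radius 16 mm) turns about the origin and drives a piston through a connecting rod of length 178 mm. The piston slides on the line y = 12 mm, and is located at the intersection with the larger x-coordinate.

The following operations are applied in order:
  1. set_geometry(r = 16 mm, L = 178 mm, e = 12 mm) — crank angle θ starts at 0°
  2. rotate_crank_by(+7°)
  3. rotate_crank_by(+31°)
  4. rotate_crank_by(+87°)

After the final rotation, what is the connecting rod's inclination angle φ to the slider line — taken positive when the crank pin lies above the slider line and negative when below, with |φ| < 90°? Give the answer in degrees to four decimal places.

0.3561

set_geometry: r = 16 mm, L = 178 mm, e = 12 mm; θ ← 0°
rotate_crank_by(+7°): θ ← 0° +7° = 7°
rotate_crank_by(+31°): θ ← 7° +31° = 38°
rotate_crank_by(+87°): θ ← 38° +87° = 125°
crank pin P = (r cos θ, r sin θ) = (-9.177223, 13.106433)
h = r sin θ − e = 13.106433 − 12 = 1.106433
sin φ = h / L = 1.106433 / 178 = 0.00621591
φ = arcsin(0.00621591) = 0.356148°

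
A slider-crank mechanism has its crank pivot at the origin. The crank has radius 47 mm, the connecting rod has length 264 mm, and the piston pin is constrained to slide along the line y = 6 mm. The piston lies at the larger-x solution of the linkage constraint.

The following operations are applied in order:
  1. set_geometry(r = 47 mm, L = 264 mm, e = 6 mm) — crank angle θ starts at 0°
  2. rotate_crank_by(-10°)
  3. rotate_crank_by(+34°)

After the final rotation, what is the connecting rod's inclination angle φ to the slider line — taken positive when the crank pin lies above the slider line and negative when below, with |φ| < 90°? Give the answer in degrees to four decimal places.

set_geometry: r = 47 mm, L = 264 mm, e = 6 mm; θ ← 0°
rotate_crank_by(-10°): θ ← 0° -10° = -10°
rotate_crank_by(+34°): θ ← -10° +34° = 24°
crank pin P = (r cos θ, r sin θ) = (42.936637, 19.116622)
h = r sin θ − e = 19.116622 − 6 = 13.116622
sin φ = h / L = 13.116622 / 264 = 0.04968418
φ = arcsin(0.04968418) = 2.847866°

2.8479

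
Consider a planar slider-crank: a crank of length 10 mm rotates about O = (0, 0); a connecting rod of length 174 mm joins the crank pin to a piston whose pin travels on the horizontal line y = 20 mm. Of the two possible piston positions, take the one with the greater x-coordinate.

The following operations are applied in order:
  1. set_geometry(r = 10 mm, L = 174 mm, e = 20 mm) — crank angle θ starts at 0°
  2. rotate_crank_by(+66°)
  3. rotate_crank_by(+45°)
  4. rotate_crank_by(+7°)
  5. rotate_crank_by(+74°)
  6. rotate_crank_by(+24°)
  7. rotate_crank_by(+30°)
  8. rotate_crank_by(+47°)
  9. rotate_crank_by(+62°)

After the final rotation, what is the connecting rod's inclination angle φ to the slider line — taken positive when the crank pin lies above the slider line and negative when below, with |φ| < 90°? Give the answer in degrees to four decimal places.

set_geometry: r = 10 mm, L = 174 mm, e = 20 mm; θ ← 0°
rotate_crank_by(+66°): θ ← 0° +66° = 66°
rotate_crank_by(+45°): θ ← 66° +45° = 111°
rotate_crank_by(+7°): θ ← 111° +7° = 118°
rotate_crank_by(+74°): θ ← 118° +74° = 192°
rotate_crank_by(+24°): θ ← 192° +24° = 216°
rotate_crank_by(+30°): θ ← 216° +30° = 246°
rotate_crank_by(+47°): θ ← 246° +47° = 293°
rotate_crank_by(+62°): θ ← 293° +62° = 355°
crank pin P = (r cos θ, r sin θ) = (9.961947, -0.871557)
h = r sin θ − e = -0.871557 − 20 = -20.871557
sin φ = h / L = -20.871557 / 174 = -0.11995148
φ = arcsin(-0.11995148) = -6.889302°

-6.8893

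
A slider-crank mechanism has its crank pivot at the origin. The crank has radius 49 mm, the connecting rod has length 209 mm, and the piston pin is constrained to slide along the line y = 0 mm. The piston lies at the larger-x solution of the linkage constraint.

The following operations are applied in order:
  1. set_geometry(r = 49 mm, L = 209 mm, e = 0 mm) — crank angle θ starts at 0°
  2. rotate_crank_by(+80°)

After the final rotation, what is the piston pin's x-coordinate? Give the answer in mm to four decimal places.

211.8617

set_geometry: r = 49 mm, L = 209 mm, e = 0 mm; θ ← 0°
rotate_crank_by(+80°): θ ← 0° +80° = 80°
crank pin P = (r cos θ, r sin θ) = (8.508761, 48.255580)
h = r sin θ − e = 48.255580 − 0 = 48.255580
x = r cos θ + √(L² − h²) = 8.508761 + √(43681.0 − 2328.6010) = 8.508761 + 203.352893 = 211.861654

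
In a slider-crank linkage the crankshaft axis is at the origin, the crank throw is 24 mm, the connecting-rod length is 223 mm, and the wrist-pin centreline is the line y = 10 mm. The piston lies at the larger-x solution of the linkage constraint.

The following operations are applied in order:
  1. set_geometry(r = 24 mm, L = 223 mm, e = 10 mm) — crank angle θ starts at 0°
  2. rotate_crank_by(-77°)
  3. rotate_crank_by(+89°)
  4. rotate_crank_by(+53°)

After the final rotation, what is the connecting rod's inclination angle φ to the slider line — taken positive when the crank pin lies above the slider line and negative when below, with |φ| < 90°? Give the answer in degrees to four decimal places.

set_geometry: r = 24 mm, L = 223 mm, e = 10 mm; θ ← 0°
rotate_crank_by(-77°): θ ← 0° -77° = -77°
rotate_crank_by(+89°): θ ← -77° +89° = 12°
rotate_crank_by(+53°): θ ← 12° +53° = 65°
crank pin P = (r cos θ, r sin θ) = (10.142838, 21.751387)
h = r sin θ − e = 21.751387 − 10 = 11.751387
sin φ = h / L = 11.751387 / 223 = 0.05269680
φ = arcsin(0.05269680) = 3.020704°

3.0207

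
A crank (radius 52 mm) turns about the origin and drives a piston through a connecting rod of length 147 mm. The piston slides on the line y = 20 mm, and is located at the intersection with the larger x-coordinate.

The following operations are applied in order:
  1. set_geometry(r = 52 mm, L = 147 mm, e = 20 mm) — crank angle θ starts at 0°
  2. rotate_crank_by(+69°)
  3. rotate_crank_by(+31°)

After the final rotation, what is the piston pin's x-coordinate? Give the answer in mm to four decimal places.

134.6189

set_geometry: r = 52 mm, L = 147 mm, e = 20 mm; θ ← 0°
rotate_crank_by(+69°): θ ← 0° +69° = 69°
rotate_crank_by(+31°): θ ← 69° +31° = 100°
crank pin P = (r cos θ, r sin θ) = (-9.029705, 51.210003)
h = r sin θ − e = 51.210003 − 20 = 31.210003
x = r cos θ + √(L² − h²) = -9.029705 + √(21609.0 − 974.0643) = -9.029705 + 143.648654 = 134.618948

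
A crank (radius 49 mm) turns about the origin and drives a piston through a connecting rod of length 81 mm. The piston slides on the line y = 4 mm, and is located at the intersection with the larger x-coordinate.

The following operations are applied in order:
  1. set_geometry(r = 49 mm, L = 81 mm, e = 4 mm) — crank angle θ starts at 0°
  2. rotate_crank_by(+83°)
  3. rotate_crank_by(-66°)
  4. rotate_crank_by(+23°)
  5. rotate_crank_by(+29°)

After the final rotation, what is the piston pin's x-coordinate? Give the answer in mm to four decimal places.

set_geometry: r = 49 mm, L = 81 mm, e = 4 mm; θ ← 0°
rotate_crank_by(+83°): θ ← 0° +83° = 83°
rotate_crank_by(-66°): θ ← 83° -66° = 17°
rotate_crank_by(+23°): θ ← 17° +23° = 40°
rotate_crank_by(+29°): θ ← 40° +29° = 69°
crank pin P = (r cos θ, r sin θ) = (17.560030, 45.745441)
h = r sin θ − e = 45.745441 − 4 = 41.745441
x = r cos θ + √(L² − h²) = 17.560030 + √(6561.0 − 1742.6818) = 17.560030 + 69.414106 = 86.974136

86.9741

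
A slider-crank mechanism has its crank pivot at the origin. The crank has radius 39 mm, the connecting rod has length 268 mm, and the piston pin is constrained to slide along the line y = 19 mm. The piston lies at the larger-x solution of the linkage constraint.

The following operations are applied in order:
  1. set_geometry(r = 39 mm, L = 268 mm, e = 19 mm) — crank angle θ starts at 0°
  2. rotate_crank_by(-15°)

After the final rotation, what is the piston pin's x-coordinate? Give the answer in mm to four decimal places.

304.0872

set_geometry: r = 39 mm, L = 268 mm, e = 19 mm; θ ← 0°
rotate_crank_by(-15°): θ ← 0° -15° = -15°
crank pin P = (r cos θ, r sin θ) = (37.671107, -10.093943)
h = r sin θ − e = -10.093943 − 19 = -29.093943
x = r cos θ + √(L² − h²) = 37.671107 + √(71824.0 − 846.4575) = 37.671107 + 266.416108 = 304.087215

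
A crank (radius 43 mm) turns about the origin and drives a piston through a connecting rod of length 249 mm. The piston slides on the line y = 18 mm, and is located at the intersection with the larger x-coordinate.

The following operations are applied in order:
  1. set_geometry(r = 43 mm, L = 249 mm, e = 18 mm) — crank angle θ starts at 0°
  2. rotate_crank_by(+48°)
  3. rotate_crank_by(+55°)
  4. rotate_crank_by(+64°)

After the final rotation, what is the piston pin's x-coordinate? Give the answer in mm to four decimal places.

set_geometry: r = 43 mm, L = 249 mm, e = 18 mm; θ ← 0°
rotate_crank_by(+48°): θ ← 0° +48° = 48°
rotate_crank_by(+55°): θ ← 48° +55° = 103°
rotate_crank_by(+64°): θ ← 103° +64° = 167°
crank pin P = (r cos θ, r sin θ) = (-41.897913, 9.672895)
h = r sin θ − e = 9.672895 − 18 = -8.327105
x = r cos θ + √(L² − h²) = -41.897913 + √(62001.0 − 69.3407) = -41.897913 + 248.860723 = 206.962810

206.9628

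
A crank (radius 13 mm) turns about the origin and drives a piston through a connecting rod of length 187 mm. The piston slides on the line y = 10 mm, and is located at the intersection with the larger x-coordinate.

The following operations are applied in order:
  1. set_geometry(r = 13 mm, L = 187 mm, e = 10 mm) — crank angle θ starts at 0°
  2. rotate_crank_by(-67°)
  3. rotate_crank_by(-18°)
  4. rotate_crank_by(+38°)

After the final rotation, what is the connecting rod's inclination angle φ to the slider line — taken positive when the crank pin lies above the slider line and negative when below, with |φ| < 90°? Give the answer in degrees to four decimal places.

set_geometry: r = 13 mm, L = 187 mm, e = 10 mm; θ ← 0°
rotate_crank_by(-67°): θ ← 0° -67° = -67°
rotate_crank_by(-18°): θ ← -67° -18° = -85°
rotate_crank_by(+38°): θ ← -85° +38° = -47°
crank pin P = (r cos θ, r sin θ) = (8.865979, -9.507598)
h = r sin θ − e = -9.507598 − 10 = -19.507598
sin φ = h / L = -19.507598 / 187 = -0.10431871
φ = arcsin(-0.10431871) = -5.987916°

-5.9879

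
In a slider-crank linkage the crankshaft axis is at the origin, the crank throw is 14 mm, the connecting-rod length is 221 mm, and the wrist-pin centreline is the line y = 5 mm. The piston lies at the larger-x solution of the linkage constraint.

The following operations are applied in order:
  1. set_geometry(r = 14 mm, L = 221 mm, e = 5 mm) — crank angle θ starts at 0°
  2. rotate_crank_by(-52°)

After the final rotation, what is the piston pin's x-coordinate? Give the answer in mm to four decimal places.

set_geometry: r = 14 mm, L = 221 mm, e = 5 mm; θ ← 0°
rotate_crank_by(-52°): θ ← 0° -52° = -52°
crank pin P = (r cos θ, r sin θ) = (8.619261, -11.032151)
h = r sin θ − e = -11.032151 − 5 = -16.032151
x = r cos θ + √(L² − h²) = 8.619261 + √(48841.0 − 257.0299) = 8.619261 + 220.417717 = 229.036978

229.0370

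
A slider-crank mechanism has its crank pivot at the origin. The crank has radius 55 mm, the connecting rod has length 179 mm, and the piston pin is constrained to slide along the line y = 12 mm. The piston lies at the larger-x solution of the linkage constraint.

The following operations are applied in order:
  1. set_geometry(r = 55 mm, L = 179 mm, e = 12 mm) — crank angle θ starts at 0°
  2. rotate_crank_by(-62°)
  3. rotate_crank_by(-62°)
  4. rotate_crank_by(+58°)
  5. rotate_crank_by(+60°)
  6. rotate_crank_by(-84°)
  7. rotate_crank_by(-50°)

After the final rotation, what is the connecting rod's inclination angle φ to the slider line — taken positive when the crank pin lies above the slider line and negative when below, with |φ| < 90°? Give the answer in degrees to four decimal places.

set_geometry: r = 55 mm, L = 179 mm, e = 12 mm; θ ← 0°
rotate_crank_by(-62°): θ ← 0° -62° = -62°
rotate_crank_by(-62°): θ ← -62° -62° = -124°
rotate_crank_by(+58°): θ ← -124° +58° = -66°
rotate_crank_by(+60°): θ ← -66° +60° = -6°
rotate_crank_by(-84°): θ ← -6° -84° = -90°
rotate_crank_by(-50°): θ ← -90° -50° = -140°
crank pin P = (r cos θ, r sin θ) = (-42.132444, -35.353319)
h = r sin θ − e = -35.353319 − 12 = -47.353319
sin φ = h / L = -47.353319 / 179 = -0.26454368
φ = arcsin(-0.26454368) = -15.339840°

-15.3398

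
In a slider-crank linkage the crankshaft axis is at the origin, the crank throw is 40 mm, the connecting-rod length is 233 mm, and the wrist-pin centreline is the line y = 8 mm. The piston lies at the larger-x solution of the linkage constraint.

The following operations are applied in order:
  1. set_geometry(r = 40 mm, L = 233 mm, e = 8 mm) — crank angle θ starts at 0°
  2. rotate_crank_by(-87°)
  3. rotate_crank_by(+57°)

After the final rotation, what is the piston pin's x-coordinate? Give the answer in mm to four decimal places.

265.9525

set_geometry: r = 40 mm, L = 233 mm, e = 8 mm; θ ← 0°
rotate_crank_by(-87°): θ ← 0° -87° = -87°
rotate_crank_by(+57°): θ ← -87° +57° = -30°
crank pin P = (r cos θ, r sin θ) = (34.641016, -20.000000)
h = r sin θ − e = -20.000000 − 8 = -28.000000
x = r cos θ + √(L² − h²) = 34.641016 + √(54289.0 − 784.0000) = 34.641016 + 231.311478 = 265.952494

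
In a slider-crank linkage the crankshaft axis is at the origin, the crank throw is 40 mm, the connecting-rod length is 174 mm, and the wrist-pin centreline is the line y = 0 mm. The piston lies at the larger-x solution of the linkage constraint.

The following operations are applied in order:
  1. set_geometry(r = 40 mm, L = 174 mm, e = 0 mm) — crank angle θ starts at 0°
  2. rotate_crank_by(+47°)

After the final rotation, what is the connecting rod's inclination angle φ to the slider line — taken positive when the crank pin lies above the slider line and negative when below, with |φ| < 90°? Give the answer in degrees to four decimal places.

9.6790

set_geometry: r = 40 mm, L = 174 mm, e = 0 mm; θ ← 0°
rotate_crank_by(+47°): θ ← 0° +47° = 47°
crank pin P = (r cos θ, r sin θ) = (27.279934, 29.254148)
h = r sin θ − e = 29.254148 − 0 = 29.254148
sin φ = h / L = 29.254148 / 174 = 0.16812729
φ = arcsin(0.16812729) = 9.678953°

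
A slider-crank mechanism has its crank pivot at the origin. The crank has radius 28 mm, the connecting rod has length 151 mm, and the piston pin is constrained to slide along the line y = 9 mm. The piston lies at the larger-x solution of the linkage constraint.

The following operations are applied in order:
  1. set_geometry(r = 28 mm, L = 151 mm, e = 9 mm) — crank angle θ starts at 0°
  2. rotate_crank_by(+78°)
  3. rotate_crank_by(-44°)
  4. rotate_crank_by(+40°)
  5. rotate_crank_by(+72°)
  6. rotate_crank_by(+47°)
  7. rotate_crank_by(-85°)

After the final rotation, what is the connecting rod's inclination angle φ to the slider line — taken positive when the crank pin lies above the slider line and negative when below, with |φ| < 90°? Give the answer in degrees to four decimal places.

set_geometry: r = 28 mm, L = 151 mm, e = 9 mm; θ ← 0°
rotate_crank_by(+78°): θ ← 0° +78° = 78°
rotate_crank_by(-44°): θ ← 78° -44° = 34°
rotate_crank_by(+40°): θ ← 34° +40° = 74°
rotate_crank_by(+72°): θ ← 74° +72° = 146°
rotate_crank_by(+47°): θ ← 146° +47° = 193°
rotate_crank_by(-85°): θ ← 193° -85° = 108°
crank pin P = (r cos θ, r sin θ) = (-8.652476, 26.629582)
h = r sin θ − e = 26.629582 − 9 = 17.629582
sin φ = h / L = 17.629582 / 151 = 0.11675220
φ = arcsin(0.11675220) = 6.704700°

6.7047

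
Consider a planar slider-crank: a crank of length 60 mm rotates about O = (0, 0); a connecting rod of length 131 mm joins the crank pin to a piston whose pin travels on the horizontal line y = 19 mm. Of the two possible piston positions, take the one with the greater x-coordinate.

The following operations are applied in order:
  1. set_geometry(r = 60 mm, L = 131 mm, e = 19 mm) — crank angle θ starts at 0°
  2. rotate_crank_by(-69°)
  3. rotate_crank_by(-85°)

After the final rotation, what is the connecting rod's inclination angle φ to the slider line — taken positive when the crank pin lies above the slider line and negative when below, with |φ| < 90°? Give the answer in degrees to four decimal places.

-20.2318

set_geometry: r = 60 mm, L = 131 mm, e = 19 mm; θ ← 0°
rotate_crank_by(-69°): θ ← 0° -69° = -69°
rotate_crank_by(-85°): θ ← -69° -85° = -154°
crank pin P = (r cos θ, r sin θ) = (-53.927643, -26.302269)
h = r sin θ − e = -26.302269 − 19 = -45.302269
sin φ = h / L = -45.302269 / 131 = -0.34581885
φ = arcsin(-0.34581885) = -20.231789°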